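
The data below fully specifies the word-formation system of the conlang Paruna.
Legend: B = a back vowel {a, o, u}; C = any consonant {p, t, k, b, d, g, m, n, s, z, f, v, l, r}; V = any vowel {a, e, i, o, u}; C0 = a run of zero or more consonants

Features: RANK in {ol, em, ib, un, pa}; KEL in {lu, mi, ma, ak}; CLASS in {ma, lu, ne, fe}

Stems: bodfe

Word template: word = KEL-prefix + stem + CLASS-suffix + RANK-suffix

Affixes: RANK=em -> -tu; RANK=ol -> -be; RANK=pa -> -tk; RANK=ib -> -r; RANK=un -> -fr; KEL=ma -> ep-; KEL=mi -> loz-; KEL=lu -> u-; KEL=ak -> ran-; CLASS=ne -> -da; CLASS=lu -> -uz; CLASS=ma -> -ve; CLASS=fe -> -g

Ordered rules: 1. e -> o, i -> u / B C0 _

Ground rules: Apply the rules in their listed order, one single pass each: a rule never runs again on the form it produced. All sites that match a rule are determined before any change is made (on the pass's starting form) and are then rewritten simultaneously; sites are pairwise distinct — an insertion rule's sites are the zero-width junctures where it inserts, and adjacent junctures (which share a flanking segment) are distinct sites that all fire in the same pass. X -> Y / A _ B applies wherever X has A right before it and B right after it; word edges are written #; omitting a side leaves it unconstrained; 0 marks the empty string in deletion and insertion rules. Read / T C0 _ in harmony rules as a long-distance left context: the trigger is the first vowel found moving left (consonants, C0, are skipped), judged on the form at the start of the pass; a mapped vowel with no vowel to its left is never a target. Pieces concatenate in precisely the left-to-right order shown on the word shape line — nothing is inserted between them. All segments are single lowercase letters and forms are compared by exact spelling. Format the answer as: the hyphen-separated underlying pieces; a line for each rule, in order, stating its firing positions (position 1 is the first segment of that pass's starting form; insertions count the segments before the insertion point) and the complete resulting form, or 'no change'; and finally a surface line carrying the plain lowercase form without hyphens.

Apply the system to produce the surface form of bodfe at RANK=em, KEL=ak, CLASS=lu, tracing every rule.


underlying: ran-bodfe-uz-tu
1. e -> o, i -> u / B C0 _: fires at position(s) 8: ranbodfouztu
surface: ranbodfouztu


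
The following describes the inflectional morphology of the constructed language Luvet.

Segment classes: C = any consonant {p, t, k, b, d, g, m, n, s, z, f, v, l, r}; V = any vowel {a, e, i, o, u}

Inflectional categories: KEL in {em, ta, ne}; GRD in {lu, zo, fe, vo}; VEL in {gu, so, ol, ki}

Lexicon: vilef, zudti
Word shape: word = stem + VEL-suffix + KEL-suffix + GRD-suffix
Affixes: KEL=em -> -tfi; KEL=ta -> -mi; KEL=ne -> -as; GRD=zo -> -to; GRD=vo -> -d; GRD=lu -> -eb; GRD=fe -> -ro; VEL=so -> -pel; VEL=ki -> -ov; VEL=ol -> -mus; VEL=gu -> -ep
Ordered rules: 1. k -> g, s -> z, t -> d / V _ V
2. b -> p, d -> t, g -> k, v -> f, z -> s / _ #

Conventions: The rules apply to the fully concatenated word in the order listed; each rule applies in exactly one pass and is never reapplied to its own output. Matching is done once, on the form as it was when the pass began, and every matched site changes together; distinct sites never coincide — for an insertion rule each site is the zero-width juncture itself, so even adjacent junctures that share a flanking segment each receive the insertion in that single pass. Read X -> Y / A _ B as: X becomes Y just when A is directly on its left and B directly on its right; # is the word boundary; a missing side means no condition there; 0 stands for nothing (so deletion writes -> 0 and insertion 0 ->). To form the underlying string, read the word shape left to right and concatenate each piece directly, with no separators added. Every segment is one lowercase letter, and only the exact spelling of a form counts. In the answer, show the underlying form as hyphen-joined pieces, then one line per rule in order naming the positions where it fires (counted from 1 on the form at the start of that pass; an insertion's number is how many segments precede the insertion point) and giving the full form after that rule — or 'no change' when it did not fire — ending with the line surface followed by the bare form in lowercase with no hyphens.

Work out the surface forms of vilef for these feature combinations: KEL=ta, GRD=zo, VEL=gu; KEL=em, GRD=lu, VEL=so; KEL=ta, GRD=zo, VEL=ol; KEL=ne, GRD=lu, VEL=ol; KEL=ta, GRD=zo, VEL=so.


cell KEL=ta, GRD=zo, VEL=gu:
underlying: vilef-ep-mi-to
1. k -> g, s -> z, t -> d / V _ V: fires at position(s) 10: vilefepmido
2. b -> p, d -> t, g -> k, v -> f, z -> s / _ #: no change
surface: vilefepmido

cell KEL=em, GRD=lu, VEL=so:
underlying: vilef-pel-tfi-eb
1. k -> g, s -> z, t -> d / V _ V: no change
2. b -> p, d -> t, g -> k, v -> f, z -> s / _ #: fires at position(s) 13: vilefpeltfiep
surface: vilefpeltfiep

cell KEL=ta, GRD=zo, VEL=ol:
underlying: vilef-mus-mi-to
1. k -> g, s -> z, t -> d / V _ V: fires at position(s) 11: vilefmusmido
2. b -> p, d -> t, g -> k, v -> f, z -> s / _ #: no change
surface: vilefmusmido

cell KEL=ne, GRD=lu, VEL=ol:
underlying: vilef-mus-as-eb
1. k -> g, s -> z, t -> d / V _ V: fires at position(s) 8, 10: vilefmuzazeb
2. b -> p, d -> t, g -> k, v -> f, z -> s / _ #: fires at position(s) 12: vilefmuzazep
surface: vilefmuzazep

cell KEL=ta, GRD=zo, VEL=so:
underlying: vilef-pel-mi-to
1. k -> g, s -> z, t -> d / V _ V: fires at position(s) 11: vilefpelmido
2. b -> p, d -> t, g -> k, v -> f, z -> s / _ #: no change
surface: vilefpelmido


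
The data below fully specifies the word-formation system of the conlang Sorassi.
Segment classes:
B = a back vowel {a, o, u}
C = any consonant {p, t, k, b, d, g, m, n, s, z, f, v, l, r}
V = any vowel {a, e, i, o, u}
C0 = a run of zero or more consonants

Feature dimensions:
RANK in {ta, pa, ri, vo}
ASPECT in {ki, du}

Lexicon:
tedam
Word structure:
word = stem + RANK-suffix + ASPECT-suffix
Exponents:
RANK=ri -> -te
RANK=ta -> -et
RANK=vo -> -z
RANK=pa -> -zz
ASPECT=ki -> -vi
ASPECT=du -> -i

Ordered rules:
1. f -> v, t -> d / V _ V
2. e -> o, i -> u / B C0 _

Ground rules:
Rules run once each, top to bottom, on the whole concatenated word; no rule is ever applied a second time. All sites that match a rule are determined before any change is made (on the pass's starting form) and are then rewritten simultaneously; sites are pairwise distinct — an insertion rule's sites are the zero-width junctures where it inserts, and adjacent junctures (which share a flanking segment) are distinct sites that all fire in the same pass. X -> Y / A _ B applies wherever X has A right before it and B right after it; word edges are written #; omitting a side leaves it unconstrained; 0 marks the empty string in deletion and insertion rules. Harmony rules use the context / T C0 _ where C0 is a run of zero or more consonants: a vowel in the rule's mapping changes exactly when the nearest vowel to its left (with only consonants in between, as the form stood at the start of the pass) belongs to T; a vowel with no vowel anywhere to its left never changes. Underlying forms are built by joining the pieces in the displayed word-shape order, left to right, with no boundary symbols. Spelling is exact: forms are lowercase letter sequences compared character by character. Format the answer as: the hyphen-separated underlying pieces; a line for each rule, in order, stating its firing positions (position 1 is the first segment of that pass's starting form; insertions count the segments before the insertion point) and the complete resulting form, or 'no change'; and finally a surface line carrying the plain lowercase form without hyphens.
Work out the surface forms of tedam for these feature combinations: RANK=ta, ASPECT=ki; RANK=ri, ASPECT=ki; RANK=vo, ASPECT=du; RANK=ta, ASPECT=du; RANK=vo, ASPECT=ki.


cell RANK=ta, ASPECT=ki:
underlying: tedam-et-vi
1. f -> v, t -> d / V _ V: no change
2. e -> o, i -> u / B C0 _: fires at position(s) 6: tedamotvi
surface: tedamotvi

cell RANK=ri, ASPECT=ki:
underlying: tedam-te-vi
1. f -> v, t -> d / V _ V: no change
2. e -> o, i -> u / B C0 _: fires at position(s) 7: tedamtovi
surface: tedamtovi

cell RANK=vo, ASPECT=du:
underlying: tedam-z-i
1. f -> v, t -> d / V _ V: no change
2. e -> o, i -> u / B C0 _: fires at position(s) 7: tedamzu
surface: tedamzu

cell RANK=ta, ASPECT=du:
underlying: tedam-et-i
1. f -> v, t -> d / V _ V: fires at position(s) 7: tedamedi
2. e -> o, i -> u / B C0 _: fires at position(s) 6: tedamodi
surface: tedamodi

cell RANK=vo, ASPECT=ki:
underlying: tedam-z-vi
1. f -> v, t -> d / V _ V: no change
2. e -> o, i -> u / B C0 _: fires at position(s) 8: tedamzvu
surface: tedamzvu


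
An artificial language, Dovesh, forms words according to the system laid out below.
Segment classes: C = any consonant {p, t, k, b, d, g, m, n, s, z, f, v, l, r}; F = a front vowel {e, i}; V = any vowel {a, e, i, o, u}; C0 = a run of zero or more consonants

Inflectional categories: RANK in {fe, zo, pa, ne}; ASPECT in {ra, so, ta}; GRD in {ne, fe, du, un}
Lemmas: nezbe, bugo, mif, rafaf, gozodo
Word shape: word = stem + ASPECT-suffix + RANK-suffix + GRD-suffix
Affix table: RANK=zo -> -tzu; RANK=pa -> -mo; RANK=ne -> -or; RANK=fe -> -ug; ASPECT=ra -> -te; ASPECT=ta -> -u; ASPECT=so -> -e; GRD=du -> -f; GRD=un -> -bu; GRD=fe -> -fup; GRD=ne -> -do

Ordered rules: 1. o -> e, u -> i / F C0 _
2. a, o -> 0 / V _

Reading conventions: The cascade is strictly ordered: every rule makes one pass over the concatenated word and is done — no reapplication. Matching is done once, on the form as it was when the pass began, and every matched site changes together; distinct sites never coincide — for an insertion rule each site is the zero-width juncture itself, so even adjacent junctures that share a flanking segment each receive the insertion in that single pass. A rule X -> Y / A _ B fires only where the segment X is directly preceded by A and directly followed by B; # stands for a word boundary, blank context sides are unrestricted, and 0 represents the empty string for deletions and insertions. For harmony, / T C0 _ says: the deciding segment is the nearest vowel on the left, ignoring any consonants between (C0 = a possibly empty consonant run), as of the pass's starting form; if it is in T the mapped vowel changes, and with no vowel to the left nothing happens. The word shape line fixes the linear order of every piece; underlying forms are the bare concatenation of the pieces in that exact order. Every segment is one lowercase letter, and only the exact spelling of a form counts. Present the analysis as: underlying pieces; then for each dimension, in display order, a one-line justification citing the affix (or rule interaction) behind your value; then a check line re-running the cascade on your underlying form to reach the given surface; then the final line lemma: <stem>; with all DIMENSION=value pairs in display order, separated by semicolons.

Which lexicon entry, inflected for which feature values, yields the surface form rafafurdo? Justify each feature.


underlying: rafaf-u-or-do
RANK=ne - signalled by the affix -or
ASPECT=ta - signalled by the affix -u
GRD=ne - signalled by the affix -do
check: rafafuordo -> rafafuordo -> rafafurdo
lemma: rafaf; RANK=ne; ASPECT=ta; GRD=ne


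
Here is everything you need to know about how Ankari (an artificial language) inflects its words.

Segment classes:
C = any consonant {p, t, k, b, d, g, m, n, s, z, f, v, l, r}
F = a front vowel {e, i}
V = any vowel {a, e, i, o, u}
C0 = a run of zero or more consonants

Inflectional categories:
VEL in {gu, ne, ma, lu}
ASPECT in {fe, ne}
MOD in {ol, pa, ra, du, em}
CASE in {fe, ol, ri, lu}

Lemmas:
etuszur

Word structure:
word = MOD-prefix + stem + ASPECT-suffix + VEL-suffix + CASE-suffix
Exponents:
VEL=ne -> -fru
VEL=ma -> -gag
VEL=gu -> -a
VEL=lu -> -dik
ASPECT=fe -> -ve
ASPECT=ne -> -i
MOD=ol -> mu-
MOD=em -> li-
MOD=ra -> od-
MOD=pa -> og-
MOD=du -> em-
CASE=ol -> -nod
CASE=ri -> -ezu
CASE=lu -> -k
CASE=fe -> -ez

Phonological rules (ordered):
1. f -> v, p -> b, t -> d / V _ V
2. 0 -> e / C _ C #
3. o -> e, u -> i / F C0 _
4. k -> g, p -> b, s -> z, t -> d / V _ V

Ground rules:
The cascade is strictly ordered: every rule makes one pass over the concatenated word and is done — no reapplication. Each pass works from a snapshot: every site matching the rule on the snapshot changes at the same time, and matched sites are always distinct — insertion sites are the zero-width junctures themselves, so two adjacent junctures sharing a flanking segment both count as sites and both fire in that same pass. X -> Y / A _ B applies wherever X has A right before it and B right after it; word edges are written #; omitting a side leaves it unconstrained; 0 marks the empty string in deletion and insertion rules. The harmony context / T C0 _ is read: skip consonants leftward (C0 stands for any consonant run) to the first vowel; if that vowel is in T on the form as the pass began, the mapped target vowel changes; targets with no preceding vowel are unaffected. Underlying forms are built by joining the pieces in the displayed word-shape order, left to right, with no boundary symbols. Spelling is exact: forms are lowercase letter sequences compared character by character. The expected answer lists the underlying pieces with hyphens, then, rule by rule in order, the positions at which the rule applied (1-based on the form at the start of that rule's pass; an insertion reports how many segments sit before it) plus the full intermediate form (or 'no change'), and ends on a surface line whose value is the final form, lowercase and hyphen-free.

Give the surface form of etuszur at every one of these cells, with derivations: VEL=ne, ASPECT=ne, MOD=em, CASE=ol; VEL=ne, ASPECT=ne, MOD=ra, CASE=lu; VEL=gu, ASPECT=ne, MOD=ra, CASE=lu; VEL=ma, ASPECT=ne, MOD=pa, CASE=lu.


cell VEL=ne, ASPECT=ne, MOD=em, CASE=ol:
underlying: li-etuszur-i-fru-nod
1. f -> v, p -> b, t -> d / V _ V: fires at position(s) 4: lieduszurifrunod
2. 0 -> e / C _ C #: no change
3. o -> e, u -> i / F C0 _: fires at position(s) 5, 13: liediszurifrinod
4. k -> g, p -> b, s -> z, t -> d / V _ V: no change
surface: liediszurifrinod

cell VEL=ne, ASPECT=ne, MOD=ra, CASE=lu:
underlying: od-etuszur-i-fru-k
1. f -> v, p -> b, t -> d / V _ V: fires at position(s) 4: odeduszurifruk
2. 0 -> e / C _ C #: no change
3. o -> e, u -> i / F C0 _: fires at position(s) 5, 13: odediszurifrik
4. k -> g, p -> b, s -> z, t -> d / V _ V: no change
surface: odediszurifrik

cell VEL=gu, ASPECT=ne, MOD=ra, CASE=lu:
underlying: od-etuszur-i-a-k
1. f -> v, p -> b, t -> d / V _ V: fires at position(s) 4: odeduszuriak
2. 0 -> e / C _ C #: no change
3. o -> e, u -> i / F C0 _: fires at position(s) 5: odediszuriak
4. k -> g, p -> b, s -> z, t -> d / V _ V: no change
surface: odediszuriak

cell VEL=ma, ASPECT=ne, MOD=pa, CASE=lu:
underlying: og-etuszur-i-gag-k
1. f -> v, p -> b, t -> d / V _ V: fires at position(s) 4: ogeduszurigagk
2. 0 -> e / C _ C #: inserts after position(s) 13: ogeduszurigagek
3. o -> e, u -> i / F C0 _: fires at position(s) 5: ogediszurigagek
4. k -> g, p -> b, s -> z, t -> d / V _ V: no change
surface: ogediszurigagek


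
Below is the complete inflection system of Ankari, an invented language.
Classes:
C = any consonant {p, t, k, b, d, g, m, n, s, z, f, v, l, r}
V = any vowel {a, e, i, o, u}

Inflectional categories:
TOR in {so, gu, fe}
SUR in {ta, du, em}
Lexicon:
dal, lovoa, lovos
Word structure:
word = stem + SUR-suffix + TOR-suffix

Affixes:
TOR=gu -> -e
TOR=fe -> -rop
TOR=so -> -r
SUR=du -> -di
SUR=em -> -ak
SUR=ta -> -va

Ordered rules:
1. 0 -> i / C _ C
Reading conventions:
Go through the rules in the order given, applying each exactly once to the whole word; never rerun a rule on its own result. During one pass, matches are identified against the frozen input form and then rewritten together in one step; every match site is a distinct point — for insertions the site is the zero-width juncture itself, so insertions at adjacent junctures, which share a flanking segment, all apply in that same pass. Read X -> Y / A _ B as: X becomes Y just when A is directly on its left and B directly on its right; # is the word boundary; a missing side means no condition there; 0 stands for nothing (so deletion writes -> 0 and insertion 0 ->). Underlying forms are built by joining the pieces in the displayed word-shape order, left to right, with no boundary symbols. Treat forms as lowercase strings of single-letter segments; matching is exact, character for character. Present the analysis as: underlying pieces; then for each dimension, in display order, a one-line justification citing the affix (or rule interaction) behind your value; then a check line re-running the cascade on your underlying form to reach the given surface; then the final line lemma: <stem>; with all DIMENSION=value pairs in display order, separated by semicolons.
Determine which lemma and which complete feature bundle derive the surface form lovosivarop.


underlying: lovos-va-rop
TOR=fe - signalled by the affix -rop
SUR=ta - signalled by the affix -va
check: lovosvarop -> lovosivarop
lemma: lovos; TOR=fe; SUR=ta


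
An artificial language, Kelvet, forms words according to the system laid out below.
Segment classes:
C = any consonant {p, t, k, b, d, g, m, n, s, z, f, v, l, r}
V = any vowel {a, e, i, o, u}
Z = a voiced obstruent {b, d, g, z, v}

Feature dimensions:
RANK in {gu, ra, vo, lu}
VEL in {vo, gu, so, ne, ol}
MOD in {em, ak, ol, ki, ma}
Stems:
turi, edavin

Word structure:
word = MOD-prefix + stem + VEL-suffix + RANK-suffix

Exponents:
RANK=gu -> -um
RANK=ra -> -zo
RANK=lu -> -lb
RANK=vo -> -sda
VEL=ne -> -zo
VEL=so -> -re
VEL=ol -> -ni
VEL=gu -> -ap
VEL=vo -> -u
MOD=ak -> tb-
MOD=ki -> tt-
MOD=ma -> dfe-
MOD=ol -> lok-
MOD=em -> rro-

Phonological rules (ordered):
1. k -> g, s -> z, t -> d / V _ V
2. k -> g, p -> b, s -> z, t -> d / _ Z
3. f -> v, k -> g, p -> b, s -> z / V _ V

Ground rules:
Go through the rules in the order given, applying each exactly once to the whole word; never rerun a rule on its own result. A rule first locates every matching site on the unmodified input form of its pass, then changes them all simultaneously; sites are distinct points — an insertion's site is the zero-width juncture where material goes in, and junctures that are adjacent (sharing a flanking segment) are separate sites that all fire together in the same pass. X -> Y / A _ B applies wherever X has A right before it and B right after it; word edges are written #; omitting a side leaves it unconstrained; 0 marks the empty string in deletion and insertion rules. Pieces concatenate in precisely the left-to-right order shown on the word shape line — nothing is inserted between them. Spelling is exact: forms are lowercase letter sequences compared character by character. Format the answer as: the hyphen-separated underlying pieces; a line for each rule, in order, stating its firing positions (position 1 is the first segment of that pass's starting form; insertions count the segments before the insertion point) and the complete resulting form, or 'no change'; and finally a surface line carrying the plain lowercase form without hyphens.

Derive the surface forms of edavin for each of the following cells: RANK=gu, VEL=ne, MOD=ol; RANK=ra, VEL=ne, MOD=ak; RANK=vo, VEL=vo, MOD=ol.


cell RANK=gu, VEL=ne, MOD=ol:
underlying: lok-edavin-zo-um
1. k -> g, s -> z, t -> d / V _ V: fires at position(s) 3: logedavinzoum
2. k -> g, p -> b, s -> z, t -> d / _ Z: no change
3. f -> v, k -> g, p -> b, s -> z / V _ V: no change
surface: logedavinzoum

cell RANK=ra, VEL=ne, MOD=ak:
underlying: tb-edavin-zo-zo
1. k -> g, s -> z, t -> d / V _ V: no change
2. k -> g, p -> b, s -> z, t -> d / _ Z: fires at position(s) 1: dbedavinzozo
3. f -> v, k -> g, p -> b, s -> z / V _ V: no change
surface: dbedavinzozo

cell RANK=vo, VEL=vo, MOD=ol:
underlying: lok-edavin-u-sda
1. k -> g, s -> z, t -> d / V _ V: fires at position(s) 3: logedavinusda
2. k -> g, p -> b, s -> z, t -> d / _ Z: fires at position(s) 11: logedavinuzda
3. f -> v, k -> g, p -> b, s -> z / V _ V: no change
surface: logedavinuzda


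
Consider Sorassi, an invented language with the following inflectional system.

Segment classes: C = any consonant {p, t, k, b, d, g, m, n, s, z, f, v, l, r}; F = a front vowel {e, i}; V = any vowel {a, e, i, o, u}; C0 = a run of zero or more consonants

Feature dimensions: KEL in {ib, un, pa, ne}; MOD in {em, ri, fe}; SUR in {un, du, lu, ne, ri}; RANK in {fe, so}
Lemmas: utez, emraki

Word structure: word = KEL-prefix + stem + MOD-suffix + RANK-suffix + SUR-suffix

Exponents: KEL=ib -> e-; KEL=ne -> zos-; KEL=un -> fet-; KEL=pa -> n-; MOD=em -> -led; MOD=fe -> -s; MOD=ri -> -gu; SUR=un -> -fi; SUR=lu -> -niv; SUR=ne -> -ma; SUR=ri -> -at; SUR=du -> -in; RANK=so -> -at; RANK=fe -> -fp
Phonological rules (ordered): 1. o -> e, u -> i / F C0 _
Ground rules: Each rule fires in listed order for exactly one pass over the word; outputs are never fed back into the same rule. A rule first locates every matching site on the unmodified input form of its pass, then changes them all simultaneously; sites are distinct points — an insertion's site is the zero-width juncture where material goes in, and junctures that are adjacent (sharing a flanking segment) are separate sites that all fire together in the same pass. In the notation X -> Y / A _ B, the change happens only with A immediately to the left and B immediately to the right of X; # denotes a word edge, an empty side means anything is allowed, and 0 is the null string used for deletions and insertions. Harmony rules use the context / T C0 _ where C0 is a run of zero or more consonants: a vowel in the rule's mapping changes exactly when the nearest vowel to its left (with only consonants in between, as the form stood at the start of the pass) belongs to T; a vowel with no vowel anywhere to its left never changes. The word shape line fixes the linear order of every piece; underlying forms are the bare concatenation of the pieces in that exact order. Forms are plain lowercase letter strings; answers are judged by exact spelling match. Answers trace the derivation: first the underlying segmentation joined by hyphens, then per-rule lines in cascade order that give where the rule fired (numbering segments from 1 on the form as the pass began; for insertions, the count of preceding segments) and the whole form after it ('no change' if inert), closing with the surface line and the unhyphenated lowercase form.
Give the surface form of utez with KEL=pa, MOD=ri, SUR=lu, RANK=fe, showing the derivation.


underlying: n-utez-gu-fp-niv
1. o -> e, u -> i / F C0 _: fires at position(s) 7: nutezgifpniv
surface: nutezgifpniv


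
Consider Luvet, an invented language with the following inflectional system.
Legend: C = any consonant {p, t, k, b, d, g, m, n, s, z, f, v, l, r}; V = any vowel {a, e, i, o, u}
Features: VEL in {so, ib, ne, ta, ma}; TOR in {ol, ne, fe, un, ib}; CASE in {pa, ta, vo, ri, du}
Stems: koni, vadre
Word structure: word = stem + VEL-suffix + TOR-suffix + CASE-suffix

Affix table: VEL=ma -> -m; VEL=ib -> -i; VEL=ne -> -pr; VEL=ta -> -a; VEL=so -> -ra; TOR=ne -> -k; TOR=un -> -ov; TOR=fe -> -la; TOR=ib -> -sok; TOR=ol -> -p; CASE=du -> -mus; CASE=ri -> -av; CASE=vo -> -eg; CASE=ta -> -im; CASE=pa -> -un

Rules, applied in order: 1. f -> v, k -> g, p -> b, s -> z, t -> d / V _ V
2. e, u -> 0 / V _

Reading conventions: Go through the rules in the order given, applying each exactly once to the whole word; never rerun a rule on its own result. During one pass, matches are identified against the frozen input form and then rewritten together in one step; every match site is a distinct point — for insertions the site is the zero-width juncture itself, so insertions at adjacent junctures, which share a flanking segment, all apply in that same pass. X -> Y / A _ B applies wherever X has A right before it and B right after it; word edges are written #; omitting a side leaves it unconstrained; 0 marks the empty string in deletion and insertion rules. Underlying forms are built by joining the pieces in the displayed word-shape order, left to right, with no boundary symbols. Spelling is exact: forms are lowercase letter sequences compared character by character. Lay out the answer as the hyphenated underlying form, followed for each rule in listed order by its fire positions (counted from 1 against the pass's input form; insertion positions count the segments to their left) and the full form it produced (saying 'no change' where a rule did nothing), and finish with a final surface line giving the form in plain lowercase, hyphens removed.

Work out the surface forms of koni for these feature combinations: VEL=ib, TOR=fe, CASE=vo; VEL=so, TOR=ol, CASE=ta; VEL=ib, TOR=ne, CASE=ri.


cell VEL=ib, TOR=fe, CASE=vo:
underlying: koni-i-la-eg
1. f -> v, k -> g, p -> b, s -> z, t -> d / V _ V: no change
2. e, u -> 0 / V _: fires at position(s) 8: koniilag
surface: koniilag

cell VEL=so, TOR=ol, CASE=ta:
underlying: koni-ra-p-im
1. f -> v, k -> g, p -> b, s -> z, t -> d / V _ V: fires at position(s) 7: konirabim
2. e, u -> 0 / V _: no change
surface: konirabim

cell VEL=ib, TOR=ne, CASE=ri:
underlying: koni-i-k-av
1. f -> v, k -> g, p -> b, s -> z, t -> d / V _ V: fires at position(s) 6: koniigav
2. e, u -> 0 / V _: no change
surface: koniigav


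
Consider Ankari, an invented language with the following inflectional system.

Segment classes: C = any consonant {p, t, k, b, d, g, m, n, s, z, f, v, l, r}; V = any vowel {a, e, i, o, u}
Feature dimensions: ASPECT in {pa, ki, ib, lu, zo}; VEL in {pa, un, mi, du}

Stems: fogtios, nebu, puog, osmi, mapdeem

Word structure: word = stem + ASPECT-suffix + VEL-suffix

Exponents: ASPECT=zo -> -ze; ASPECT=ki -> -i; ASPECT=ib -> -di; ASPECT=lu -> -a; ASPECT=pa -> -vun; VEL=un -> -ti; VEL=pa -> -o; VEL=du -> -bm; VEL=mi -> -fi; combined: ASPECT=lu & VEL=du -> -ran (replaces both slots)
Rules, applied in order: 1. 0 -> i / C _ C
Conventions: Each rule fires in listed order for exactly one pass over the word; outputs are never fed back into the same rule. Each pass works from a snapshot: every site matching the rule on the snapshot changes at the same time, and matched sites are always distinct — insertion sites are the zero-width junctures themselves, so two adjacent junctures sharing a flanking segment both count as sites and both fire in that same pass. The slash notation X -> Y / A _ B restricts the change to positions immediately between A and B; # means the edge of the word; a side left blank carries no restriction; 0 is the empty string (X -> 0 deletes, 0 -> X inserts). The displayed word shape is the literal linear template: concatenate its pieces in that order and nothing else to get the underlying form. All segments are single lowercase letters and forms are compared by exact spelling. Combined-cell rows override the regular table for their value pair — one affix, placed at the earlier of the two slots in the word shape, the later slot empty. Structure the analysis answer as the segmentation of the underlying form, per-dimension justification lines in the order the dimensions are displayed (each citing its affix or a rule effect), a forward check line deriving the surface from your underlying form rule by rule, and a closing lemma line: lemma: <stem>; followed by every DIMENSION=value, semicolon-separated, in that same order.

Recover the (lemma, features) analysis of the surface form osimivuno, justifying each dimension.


underlying: osmi-vun-o
ASPECT=pa - signalled by the affix -vun
VEL=pa - signalled by the affix -o
check: osmivuno -> osimivuno
lemma: osmi; ASPECT=pa; VEL=pa


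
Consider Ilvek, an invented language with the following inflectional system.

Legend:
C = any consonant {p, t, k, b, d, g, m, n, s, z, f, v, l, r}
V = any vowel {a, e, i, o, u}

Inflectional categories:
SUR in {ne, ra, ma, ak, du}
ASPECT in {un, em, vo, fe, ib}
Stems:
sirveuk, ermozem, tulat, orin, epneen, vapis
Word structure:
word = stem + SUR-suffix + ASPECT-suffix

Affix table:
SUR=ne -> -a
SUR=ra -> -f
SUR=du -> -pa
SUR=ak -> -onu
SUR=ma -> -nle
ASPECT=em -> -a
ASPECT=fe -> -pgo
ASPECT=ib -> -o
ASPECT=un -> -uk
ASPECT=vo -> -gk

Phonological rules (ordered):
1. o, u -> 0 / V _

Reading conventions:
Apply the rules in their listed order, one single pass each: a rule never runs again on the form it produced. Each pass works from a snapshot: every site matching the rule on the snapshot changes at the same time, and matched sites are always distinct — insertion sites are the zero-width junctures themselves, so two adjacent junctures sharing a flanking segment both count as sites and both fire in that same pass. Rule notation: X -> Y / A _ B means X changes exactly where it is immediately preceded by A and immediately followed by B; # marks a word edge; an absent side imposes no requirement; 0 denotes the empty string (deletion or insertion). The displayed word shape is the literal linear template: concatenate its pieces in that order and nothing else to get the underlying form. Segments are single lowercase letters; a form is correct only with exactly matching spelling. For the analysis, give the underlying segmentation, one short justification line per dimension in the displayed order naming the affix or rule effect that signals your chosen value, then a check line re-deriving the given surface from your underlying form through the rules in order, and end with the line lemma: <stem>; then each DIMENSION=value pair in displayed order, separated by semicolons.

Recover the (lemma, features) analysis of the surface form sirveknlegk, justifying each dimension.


underlying: sirveuk-nle-gk
SUR=ma - signalled by the affix -nle
ASPECT=vo - signalled by the affix -gk
check: sirveuknlegk -> sirveknlegk
lemma: sirveuk; SUR=ma; ASPECT=vo


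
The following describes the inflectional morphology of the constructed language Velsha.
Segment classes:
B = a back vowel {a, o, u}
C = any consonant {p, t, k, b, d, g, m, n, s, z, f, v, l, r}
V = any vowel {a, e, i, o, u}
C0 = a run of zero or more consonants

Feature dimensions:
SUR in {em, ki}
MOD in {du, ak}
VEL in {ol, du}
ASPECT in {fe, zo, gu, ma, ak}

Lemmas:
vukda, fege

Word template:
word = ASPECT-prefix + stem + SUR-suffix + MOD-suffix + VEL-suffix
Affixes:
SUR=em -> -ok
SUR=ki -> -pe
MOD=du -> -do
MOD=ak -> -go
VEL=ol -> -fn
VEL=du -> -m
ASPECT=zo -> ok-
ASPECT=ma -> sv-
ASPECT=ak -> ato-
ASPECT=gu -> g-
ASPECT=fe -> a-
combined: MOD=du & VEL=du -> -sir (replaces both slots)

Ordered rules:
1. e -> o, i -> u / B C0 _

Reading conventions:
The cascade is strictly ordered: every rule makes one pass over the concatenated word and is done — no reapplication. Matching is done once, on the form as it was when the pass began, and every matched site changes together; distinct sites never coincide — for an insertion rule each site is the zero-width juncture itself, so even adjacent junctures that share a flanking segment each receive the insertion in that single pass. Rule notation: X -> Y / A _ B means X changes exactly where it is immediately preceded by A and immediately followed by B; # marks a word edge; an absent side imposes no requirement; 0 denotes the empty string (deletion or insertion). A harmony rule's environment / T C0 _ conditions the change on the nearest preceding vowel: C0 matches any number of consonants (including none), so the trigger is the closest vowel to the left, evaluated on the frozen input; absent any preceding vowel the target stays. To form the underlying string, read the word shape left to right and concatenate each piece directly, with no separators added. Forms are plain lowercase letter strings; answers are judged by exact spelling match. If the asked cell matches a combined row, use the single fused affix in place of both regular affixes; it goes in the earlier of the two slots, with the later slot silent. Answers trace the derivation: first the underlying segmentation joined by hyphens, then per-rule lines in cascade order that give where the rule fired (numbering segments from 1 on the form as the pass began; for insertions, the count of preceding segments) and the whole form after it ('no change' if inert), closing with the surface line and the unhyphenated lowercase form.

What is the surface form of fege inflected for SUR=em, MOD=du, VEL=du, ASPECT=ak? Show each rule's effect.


underlying: ato-fege-ok-sir
1. e -> o, i -> u / B C0 _: fires at position(s) 5, 11: atofogeoksur
surface: atofogeoksur


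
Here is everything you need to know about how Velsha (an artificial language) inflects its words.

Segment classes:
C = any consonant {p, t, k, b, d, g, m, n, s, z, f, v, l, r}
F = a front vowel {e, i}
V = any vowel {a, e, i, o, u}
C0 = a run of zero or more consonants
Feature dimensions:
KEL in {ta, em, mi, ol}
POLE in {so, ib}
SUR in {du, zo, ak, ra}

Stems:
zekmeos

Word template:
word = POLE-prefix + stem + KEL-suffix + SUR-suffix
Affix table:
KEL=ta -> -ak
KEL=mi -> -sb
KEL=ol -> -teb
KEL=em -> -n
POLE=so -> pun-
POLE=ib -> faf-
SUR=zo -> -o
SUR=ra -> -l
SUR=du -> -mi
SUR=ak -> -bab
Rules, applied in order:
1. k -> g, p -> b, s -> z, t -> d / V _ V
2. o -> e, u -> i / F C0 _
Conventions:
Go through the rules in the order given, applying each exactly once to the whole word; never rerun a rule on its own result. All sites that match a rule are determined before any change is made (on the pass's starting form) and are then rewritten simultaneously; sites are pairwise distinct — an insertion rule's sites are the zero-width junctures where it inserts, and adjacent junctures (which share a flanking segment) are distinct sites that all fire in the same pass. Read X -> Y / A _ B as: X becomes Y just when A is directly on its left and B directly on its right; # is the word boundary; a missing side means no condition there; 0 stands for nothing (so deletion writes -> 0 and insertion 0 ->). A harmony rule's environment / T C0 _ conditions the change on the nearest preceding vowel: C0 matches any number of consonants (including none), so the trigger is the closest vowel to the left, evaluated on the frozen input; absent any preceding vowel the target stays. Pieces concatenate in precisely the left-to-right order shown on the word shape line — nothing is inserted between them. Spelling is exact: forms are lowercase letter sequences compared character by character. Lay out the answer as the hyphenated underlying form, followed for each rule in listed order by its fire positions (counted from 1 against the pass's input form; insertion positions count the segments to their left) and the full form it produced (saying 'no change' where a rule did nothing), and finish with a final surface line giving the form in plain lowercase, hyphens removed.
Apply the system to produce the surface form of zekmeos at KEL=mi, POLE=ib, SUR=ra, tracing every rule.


underlying: faf-zekmeos-sb-l
1. k -> g, p -> b, s -> z, t -> d / V _ V: no change
2. o -> e, u -> i / F C0 _: fires at position(s) 9: fafzekmeessbl
surface: fafzekmeessbl


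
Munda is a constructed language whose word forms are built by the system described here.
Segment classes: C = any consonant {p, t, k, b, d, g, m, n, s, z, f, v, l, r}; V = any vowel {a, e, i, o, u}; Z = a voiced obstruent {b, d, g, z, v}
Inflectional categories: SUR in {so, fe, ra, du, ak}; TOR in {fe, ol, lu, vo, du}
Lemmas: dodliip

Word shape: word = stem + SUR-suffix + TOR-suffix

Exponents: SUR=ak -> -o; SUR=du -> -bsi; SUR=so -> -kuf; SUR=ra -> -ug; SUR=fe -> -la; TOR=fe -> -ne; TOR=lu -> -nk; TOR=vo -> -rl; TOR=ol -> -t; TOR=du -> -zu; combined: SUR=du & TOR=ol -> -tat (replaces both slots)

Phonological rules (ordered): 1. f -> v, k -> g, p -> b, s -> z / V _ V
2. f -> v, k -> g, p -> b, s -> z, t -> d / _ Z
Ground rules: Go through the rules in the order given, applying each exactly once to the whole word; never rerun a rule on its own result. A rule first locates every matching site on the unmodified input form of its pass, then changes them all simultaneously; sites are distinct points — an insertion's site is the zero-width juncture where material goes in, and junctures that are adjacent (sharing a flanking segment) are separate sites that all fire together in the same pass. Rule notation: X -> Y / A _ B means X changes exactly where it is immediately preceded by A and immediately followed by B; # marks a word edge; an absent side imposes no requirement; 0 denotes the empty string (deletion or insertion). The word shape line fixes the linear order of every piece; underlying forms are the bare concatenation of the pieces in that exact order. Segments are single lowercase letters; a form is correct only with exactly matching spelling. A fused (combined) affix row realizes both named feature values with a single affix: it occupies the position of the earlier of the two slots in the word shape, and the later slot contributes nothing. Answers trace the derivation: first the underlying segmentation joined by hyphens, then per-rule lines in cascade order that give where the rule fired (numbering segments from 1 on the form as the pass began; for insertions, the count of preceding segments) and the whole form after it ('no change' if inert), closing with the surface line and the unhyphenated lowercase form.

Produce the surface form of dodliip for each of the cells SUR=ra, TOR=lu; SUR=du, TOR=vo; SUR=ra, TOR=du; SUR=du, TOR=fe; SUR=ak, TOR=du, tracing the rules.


cell SUR=ra, TOR=lu:
underlying: dodliip-ug-nk
1. f -> v, k -> g, p -> b, s -> z / V _ V: fires at position(s) 7: dodliibugnk
2. f -> v, k -> g, p -> b, s -> z, t -> d / _ Z: no change
surface: dodliibugnk

cell SUR=du, TOR=vo:
underlying: dodliip-bsi-rl
1. f -> v, k -> g, p -> b, s -> z / V _ V: no change
2. f -> v, k -> g, p -> b, s -> z, t -> d / _ Z: fires at position(s) 7: dodliibbsirl
surface: dodliibbsirl

cell SUR=ra, TOR=du:
underlying: dodliip-ug-zu
1. f -> v, k -> g, p -> b, s -> z / V _ V: fires at position(s) 7: dodliibugzu
2. f -> v, k -> g, p -> b, s -> z, t -> d / _ Z: no change
surface: dodliibugzu

cell SUR=du, TOR=fe:
underlying: dodliip-bsi-ne
1. f -> v, k -> g, p -> b, s -> z / V _ V: no change
2. f -> v, k -> g, p -> b, s -> z, t -> d / _ Z: fires at position(s) 7: dodliibbsine
surface: dodliibbsine

cell SUR=ak, TOR=du:
underlying: dodliip-o-zu
1. f -> v, k -> g, p -> b, s -> z / V _ V: fires at position(s) 7: dodliibozu
2. f -> v, k -> g, p -> b, s -> z, t -> d / _ Z: no change
surface: dodliibozu


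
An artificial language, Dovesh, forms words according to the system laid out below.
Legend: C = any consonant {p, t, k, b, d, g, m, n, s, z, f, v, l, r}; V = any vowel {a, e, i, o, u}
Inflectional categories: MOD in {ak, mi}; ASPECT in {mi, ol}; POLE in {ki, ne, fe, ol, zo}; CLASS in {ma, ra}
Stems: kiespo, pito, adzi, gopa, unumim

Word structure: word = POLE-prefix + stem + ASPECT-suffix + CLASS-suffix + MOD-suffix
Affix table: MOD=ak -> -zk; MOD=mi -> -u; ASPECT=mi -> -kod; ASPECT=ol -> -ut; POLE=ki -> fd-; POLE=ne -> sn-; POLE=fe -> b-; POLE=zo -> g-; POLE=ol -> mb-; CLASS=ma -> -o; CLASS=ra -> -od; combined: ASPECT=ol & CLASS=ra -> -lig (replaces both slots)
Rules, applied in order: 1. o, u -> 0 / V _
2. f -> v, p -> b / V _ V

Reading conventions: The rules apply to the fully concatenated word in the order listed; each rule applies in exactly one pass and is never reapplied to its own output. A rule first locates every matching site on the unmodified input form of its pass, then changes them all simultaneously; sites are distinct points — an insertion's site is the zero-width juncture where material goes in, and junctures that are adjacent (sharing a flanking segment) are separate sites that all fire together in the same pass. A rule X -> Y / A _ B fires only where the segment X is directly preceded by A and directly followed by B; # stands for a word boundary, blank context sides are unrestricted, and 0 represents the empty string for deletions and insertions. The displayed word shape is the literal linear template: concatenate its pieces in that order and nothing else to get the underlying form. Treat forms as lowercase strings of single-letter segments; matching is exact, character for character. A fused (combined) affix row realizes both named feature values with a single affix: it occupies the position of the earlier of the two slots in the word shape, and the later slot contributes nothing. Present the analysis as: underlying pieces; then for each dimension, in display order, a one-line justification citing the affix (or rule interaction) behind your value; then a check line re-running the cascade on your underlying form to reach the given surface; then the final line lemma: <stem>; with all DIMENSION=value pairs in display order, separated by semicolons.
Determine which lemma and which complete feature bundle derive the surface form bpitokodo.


underlying: b-pito-kod-o-u
MOD=mi - signalled by the affix -u
ASPECT=mi - signalled by the affix -kod
POLE=fe - signalled by the affix b-
CLASS=ma - signalled by the affix -o
check: bpitokodou -> bpitokodo -> bpitokodo
lemma: pito; MOD=mi; ASPECT=mi; POLE=fe; CLASS=ma
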